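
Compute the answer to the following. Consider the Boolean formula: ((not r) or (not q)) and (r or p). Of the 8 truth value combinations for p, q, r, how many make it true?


Evaluate all 8 assignments for p, q, r:
p=0, q=0, r=0: 0
p=0, q=0, r=1: 1
p=0, q=1, r=0: 0
p=0, q=1, r=1: 0
p=1, q=0, r=0: 1
p=1, q=0, r=1: 1
p=1, q=1, r=0: 1
p=1, q=1, r=1: 0
Satisfying count = 4

4


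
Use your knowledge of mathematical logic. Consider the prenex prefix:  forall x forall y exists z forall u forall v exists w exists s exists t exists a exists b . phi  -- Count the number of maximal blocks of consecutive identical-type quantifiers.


Quantifier-type sequence: A A E A A E E E E E  (A=forall, E=exists)
Group into maximal same-type runs:
  Ax2 | Ex1 | Ax2 | Ex5
Number of blocks = 4

4


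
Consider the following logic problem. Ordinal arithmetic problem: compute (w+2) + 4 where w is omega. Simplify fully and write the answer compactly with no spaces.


Compute (w+2) + 4.
Ordinal + is associative but NOT commutative; for finite n>0, n + w = w but w + n stays w+n.
By associativity: (w+2) + 4 = w + (2+4) = w+6.
Result = w+6

w+6


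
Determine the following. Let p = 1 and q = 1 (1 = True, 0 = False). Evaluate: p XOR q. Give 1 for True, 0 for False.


p = 1, q = 1
Operation: p XOR q
Evaluate: 1 XOR 1 = 0

0


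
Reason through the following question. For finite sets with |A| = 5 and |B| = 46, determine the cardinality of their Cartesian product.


The Cartesian product A x B contains all ordered pairs (a, b).
|A x B| = |A| * |B| = 5 * 46 = 230

230


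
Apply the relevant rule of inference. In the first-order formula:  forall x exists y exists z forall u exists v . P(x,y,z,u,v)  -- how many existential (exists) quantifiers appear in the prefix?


Quantifier prefix: forall x exists y exists z forall u exists v
Mark each quantifier type:
  U E E U E
Universal count = 2, Existential count = 3
Asked for existential (exists) quantifiers: 3

3


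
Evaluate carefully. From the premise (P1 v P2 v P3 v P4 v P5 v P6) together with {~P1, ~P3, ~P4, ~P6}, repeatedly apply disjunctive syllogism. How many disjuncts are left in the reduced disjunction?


Original disjuncts (6): P1, P2, P3, P4, P5, P6
Negated (eliminate): ~P1, ~P3, ~P4, ~P6
Remaining disjuncts: P2, P5
Count = 6 - 4 = 2

2


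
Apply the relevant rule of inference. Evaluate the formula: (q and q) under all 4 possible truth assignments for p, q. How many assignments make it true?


Check all 4 assignments:
p=0, q=0: 0
p=0, q=1: 1
p=1, q=0: 0
p=1, q=1: 1
Count of True = 2

2


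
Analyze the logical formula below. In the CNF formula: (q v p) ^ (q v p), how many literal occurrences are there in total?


Counting literals in each clause:
Clause 1: 2 literal(s)
Clause 2: 2 literal(s)
Total = 4

4


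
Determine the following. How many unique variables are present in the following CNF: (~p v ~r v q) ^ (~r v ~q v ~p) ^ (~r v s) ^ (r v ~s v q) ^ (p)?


Identify each variable that appears in the formula.
Variables found: p, q, r, s
Count = 4

4


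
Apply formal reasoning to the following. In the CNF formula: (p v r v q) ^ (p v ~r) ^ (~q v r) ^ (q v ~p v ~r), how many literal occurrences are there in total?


Counting literals in each clause:
Clause 1: 3 literal(s)
Clause 2: 2 literal(s)
Clause 3: 2 literal(s)
Clause 4: 3 literal(s)
Total = 10

10


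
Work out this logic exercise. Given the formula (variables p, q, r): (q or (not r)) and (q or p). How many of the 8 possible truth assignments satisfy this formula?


Evaluate all 8 assignments for p, q, r:
p=0, q=0, r=0: 0
p=0, q=0, r=1: 0
p=0, q=1, r=0: 1
p=0, q=1, r=1: 1
p=1, q=0, r=0: 1
p=1, q=0, r=1: 0
p=1, q=1, r=0: 1
p=1, q=1, r=1: 1
Satisfying count = 5

5


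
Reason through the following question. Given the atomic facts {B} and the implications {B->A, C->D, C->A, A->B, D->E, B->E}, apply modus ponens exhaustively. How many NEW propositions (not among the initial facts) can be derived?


Initial facts: {B}
Apply modus ponens to closure:
  B and B->A  =>  A
  B and B->E  =>  E
Final known: {A, B, E}
New propositions: {A, E}
Count = 2

2


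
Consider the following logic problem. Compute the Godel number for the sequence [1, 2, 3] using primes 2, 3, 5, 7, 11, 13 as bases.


Encode each element as an exponent of the corresponding prime:
  2^1 = 2
  3^2 = 9
  5^3 = 125
Product = 2 * 9 * 125 = 2250

2250


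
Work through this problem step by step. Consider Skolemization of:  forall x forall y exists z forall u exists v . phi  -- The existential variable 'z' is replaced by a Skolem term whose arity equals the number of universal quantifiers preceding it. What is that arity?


Quantifier prefix: forall x forall y exists z forall u exists v
'z' is existentially quantified at position 3.
Universal variables preceding it: x, y
Skolem function arity = 2

2


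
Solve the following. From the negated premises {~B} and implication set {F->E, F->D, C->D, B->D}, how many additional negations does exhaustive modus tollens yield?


Initial negated facts: {~B}
Apply modus tollens to closure:
  (no implication fires)
Final negated: {~B}
New negations: {(none)}
Count = 0

0


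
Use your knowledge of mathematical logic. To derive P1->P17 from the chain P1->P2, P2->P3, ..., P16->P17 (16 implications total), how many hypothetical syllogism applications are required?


With 16 implications in a chain connecting 17 propositions:
P1->P2, P2->P3, ..., P16->P17
Steps needed = (number of implications) - 1 = 16 - 1 = 15

15


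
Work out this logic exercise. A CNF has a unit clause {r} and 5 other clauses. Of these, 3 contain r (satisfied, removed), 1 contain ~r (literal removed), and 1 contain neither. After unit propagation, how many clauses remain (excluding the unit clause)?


Satisfied (removed): 3
Shortened (remain): 1
Unchanged (remain): 1
Remaining = 1 + 1 = 2

2


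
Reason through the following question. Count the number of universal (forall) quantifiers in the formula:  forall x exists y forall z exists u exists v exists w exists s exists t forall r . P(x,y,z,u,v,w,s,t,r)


Quantifier prefix: forall x exists y forall z exists u exists v exists w exists s exists t forall r
Mark each quantifier type:
  U E U E E E E E U
Universal count = 3, Existential count = 6
Asked for universal (forall) quantifiers: 3

3


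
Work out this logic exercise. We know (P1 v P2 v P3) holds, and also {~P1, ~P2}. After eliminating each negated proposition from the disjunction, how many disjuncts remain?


Original disjuncts (3): P1, P2, P3
Negated (eliminate): ~P1, ~P2
Remaining disjuncts: P3
Count = 3 - 2 = 1

1


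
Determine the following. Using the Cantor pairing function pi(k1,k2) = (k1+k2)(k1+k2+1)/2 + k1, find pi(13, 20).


k1 + k2 = 33
(k1+k2)(k1+k2+1)/2 = 33 * 34 / 2 = 561
pi = 561 + 13 = 574

574


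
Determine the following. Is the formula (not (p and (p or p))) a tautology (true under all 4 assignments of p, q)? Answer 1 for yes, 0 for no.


Check all 4 assignments:
p=0, q=0: 1
p=0, q=1: 1
p=1, q=0: 0
p=1, q=1: 0
Satisfying count = 2/4.
Tautology iff count = 4: no.

0


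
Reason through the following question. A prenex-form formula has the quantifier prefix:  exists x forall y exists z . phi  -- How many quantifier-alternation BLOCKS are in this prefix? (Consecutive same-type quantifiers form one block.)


Quantifier-type sequence: E A E  (A=forall, E=exists)
Group into maximal same-type runs:
  Ex1 | Ax1 | Ex1
Number of blocks = 3

3


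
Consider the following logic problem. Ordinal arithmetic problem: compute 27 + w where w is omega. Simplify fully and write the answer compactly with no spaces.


Compute 27 + w.
Ordinal + is associative but NOT commutative; for finite n>0, n + w = w but w + n stays w+n.
Any finite left addend is absorbed by w on the right: 27 + w = w.
Result = w

w


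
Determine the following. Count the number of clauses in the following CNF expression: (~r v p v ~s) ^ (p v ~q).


A CNF formula is a conjunction of clauses.
Clauses are separated by ^.
Counting the conjuncts: 2 clauses.

2


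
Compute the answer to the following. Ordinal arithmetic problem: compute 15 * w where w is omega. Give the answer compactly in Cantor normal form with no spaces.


Compute 15 * w.
Ordinal * is associative and left-distributive over +, but NOT commutative; for finite n>1, n*w = w but w*n stays w*n.
For finite n>0, n * w = sup{n*k : k<w} = w. So 15 * w = w.
Result = w

w


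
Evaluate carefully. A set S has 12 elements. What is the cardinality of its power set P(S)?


The power set of a set with n elements has 2^n elements.
|P(S)| = 2^12 = 4096

4096


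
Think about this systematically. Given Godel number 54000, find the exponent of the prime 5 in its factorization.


Factorize 54000 by dividing by 5 repeatedly.
Division steps: 5 divides 54000 exactly 3 time(s).
Exponent of 5 = 3

3


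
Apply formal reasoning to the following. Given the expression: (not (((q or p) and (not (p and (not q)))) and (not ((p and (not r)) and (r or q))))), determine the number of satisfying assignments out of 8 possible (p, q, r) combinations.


Check all 8 assignments:
p=0, q=0, r=0: 1
p=0, q=0, r=1: 1
p=0, q=1, r=0: 0
p=0, q=1, r=1: 0
p=1, q=0, r=0: 1
p=1, q=0, r=1: 1
p=1, q=1, r=0: 1
p=1, q=1, r=1: 0
Count of True = 5

5


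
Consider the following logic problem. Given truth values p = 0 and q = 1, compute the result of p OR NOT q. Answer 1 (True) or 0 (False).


p = 0, q = 1
Operation: p OR NOT q
Evaluate: 0 OR NOT 1 = 0

0


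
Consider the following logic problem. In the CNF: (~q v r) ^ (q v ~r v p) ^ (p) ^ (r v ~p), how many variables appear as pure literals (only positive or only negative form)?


Check each variable for pure literal status:
p: mixed (not pure)
q: mixed (not pure)
r: mixed (not pure)
Pure literal count = 0

0


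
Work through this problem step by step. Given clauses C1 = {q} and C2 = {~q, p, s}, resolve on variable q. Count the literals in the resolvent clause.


Remove q from C1 and ~q from C2.
C1 remainder: {}
C2 remainder: {p, s}
Union (resolvent): {p, s}
Resolvent has 2 literal(s).

2


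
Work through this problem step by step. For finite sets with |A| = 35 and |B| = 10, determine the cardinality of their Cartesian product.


The Cartesian product A x B contains all ordered pairs (a, b).
|A x B| = |A| * |B| = 35 * 10 = 350

350


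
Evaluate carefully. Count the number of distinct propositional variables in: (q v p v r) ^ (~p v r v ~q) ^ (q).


Identify each variable that appears in the formula.
Variables found: p, q, r
Count = 3

3


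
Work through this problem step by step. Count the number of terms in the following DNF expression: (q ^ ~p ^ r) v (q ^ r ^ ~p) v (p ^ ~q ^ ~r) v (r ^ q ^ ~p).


A DNF formula is a disjunction of terms (conjunctions).
Terms are separated by v.
Counting the disjuncts: 4 terms.

4


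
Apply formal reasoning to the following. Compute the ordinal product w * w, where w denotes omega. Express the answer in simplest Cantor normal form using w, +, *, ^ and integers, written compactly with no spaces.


Compute w * w.
Ordinal * is associative and left-distributive over +, but NOT commutative; for finite n>1, n*w = w but w*n stays w*n.
w * w = w^2 by definition.
Result = w^2

w^2


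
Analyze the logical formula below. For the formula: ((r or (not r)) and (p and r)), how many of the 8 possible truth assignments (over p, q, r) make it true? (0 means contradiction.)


Check all 8 assignments:
p=0, q=0, r=0: 0
p=0, q=0, r=1: 0
p=0, q=1, r=0: 0
p=0, q=1, r=1: 0
p=1, q=0, r=0: 0
p=1, q=0, r=1: 1
p=1, q=1, r=0: 0
p=1, q=1, r=1: 1
Count of True = 2

2


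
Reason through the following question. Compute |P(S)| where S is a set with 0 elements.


The power set of a set with n elements has 2^n elements.
|P(S)| = 2^0 = 1

1


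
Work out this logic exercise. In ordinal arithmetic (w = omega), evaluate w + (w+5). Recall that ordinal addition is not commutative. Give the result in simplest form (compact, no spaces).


Compute w + (w+5).
Ordinal + is associative but NOT commutative; for finite n>0, n + w = w but w + n stays w+n.
w + (w+5) = (w+w) + 5 = w*2+5.
Result = w*2+5

w*2+5


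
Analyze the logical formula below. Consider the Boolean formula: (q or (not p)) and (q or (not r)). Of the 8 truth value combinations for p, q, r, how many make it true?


Evaluate all 8 assignments for p, q, r:
p=0, q=0, r=0: 1
p=0, q=0, r=1: 0
p=0, q=1, r=0: 1
p=0, q=1, r=1: 1
p=1, q=0, r=0: 0
p=1, q=0, r=1: 0
p=1, q=1, r=0: 1
p=1, q=1, r=1: 1
Satisfying count = 5

5


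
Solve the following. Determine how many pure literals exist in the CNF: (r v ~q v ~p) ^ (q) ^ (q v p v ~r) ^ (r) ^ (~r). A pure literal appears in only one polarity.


Check each variable for pure literal status:
p: mixed (not pure)
q: mixed (not pure)
r: mixed (not pure)
Pure literal count = 0

0


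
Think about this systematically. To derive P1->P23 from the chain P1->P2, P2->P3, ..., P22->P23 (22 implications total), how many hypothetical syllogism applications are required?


With 22 implications in a chain connecting 23 propositions:
P1->P2, P2->P3, ..., P22->P23
Steps needed = (number of implications) - 1 = 22 - 1 = 21

21


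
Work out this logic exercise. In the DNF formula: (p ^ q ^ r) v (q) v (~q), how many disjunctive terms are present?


A DNF formula is a disjunction of terms (conjunctions).
Terms are separated by v.
Counting the disjuncts: 3 terms.

3


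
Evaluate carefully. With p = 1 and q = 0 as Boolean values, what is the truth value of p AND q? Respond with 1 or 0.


p = 1, q = 0
Operation: p AND q
Evaluate: 1 AND 0 = 0

0


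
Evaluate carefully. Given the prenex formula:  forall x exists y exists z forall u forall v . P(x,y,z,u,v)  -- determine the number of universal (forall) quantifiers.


Quantifier prefix: forall x exists y exists z forall u forall v
Mark each quantifier type:
  U E E U U
Universal count = 3, Existential count = 2
Asked for universal (forall) quantifiers: 3

3


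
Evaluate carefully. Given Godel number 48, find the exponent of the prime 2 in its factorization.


Factorize 48 by dividing by 2 repeatedly.
Division steps: 2 divides 48 exactly 4 time(s).
Exponent of 2 = 4

4


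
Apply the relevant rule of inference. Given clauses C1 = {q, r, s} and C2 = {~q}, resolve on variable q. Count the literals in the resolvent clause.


Remove q from C1 and ~q from C2.
C1 remainder: {r, s}
C2 remainder: {}
Union (resolvent): {r, s}
Resolvent has 2 literal(s).

2


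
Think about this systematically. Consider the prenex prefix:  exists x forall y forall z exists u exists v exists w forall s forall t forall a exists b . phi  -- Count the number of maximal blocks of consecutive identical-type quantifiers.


Quantifier-type sequence: E A A E E E A A A E  (A=forall, E=exists)
Group into maximal same-type runs:
  Ex1 | Ax2 | Ex3 | Ax3 | Ex1
Number of blocks = 5

5


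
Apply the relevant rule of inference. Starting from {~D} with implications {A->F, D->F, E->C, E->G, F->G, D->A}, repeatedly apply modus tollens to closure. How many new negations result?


Initial negated facts: {~D}
Apply modus tollens to closure:
  (no implication fires)
Final negated: {~D}
New negations: {(none)}
Count = 0

0


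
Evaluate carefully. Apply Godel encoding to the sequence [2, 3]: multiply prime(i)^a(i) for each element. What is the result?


Encode each element as an exponent of the corresponding prime:
  2^2 = 4
  3^3 = 27
Product = 4 * 27 = 108

108


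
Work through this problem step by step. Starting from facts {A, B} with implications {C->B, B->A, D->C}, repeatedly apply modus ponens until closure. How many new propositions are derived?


Initial facts: {A, B}
Apply modus ponens to closure:
  (no implication fires)
Final known: {A, B}
New propositions: {(none)}
Count = 0

0


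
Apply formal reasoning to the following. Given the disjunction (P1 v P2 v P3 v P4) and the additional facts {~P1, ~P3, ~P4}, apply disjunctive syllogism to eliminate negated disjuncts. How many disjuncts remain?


Original disjuncts (4): P1, P2, P3, P4
Negated (eliminate): ~P1, ~P3, ~P4
Remaining disjuncts: P2
Count = 4 - 3 = 1

1


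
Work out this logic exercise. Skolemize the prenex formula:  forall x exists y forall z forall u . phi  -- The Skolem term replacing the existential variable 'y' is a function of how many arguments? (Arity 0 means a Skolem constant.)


Quantifier prefix: forall x exists y forall z forall u
'y' is existentially quantified at position 2.
Universal variables preceding it: x
Skolem function arity = 1

1


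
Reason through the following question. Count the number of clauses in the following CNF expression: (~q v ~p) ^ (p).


A CNF formula is a conjunction of clauses.
Clauses are separated by ^.
Counting the conjuncts: 2 clauses.

2


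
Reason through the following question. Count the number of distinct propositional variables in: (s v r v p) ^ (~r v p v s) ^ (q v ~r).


Identify each variable that appears in the formula.
Variables found: p, q, r, s
Count = 4

4


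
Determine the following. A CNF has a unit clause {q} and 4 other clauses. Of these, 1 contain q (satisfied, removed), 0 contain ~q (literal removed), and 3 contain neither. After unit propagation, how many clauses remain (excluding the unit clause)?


Satisfied (removed): 1
Shortened (remain): 0
Unchanged (remain): 3
Remaining = 0 + 3 = 3

3


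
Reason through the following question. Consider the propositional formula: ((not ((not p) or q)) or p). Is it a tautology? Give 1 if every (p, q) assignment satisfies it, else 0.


Check all 4 assignments:
p=0, q=0: 0
p=0, q=1: 0
p=1, q=0: 1
p=1, q=1: 1
Satisfying count = 2/4.
Tautology iff count = 4: no.

0


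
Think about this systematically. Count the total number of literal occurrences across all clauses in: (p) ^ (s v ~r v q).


Counting literals in each clause:
Clause 1: 1 literal(s)
Clause 2: 3 literal(s)
Total = 4

4


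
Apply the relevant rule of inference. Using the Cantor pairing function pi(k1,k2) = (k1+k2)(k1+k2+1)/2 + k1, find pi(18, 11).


k1 + k2 = 29
(k1+k2)(k1+k2+1)/2 = 29 * 30 / 2 = 435
pi = 435 + 18 = 453

453


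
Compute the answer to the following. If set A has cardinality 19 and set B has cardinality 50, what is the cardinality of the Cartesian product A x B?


The Cartesian product A x B contains all ordered pairs (a, b).
|A x B| = |A| * |B| = 19 * 50 = 950

950


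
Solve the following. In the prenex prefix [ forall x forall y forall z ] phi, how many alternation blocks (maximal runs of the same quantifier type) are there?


Quantifier-type sequence: A A A  (A=forall, E=exists)
Group into maximal same-type runs:
  Ax3
Number of blocks = 1

1


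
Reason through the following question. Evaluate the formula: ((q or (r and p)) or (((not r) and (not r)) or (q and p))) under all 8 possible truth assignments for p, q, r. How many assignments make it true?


Check all 8 assignments:
p=0, q=0, r=0: 1
p=0, q=0, r=1: 0
p=0, q=1, r=0: 1
p=0, q=1, r=1: 1
p=1, q=0, r=0: 1
p=1, q=0, r=1: 1
p=1, q=1, r=0: 1
p=1, q=1, r=1: 1
Count of True = 7

7


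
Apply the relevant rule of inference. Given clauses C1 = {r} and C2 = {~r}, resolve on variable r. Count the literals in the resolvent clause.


Remove r from C1 and ~r from C2.
C1 remainder: {}
C2 remainder: {}
Union (resolvent): {} (empty clause)
Resolvent has 0 literal(s).

0


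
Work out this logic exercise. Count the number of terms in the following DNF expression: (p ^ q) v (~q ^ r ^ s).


A DNF formula is a disjunction of terms (conjunctions).
Terms are separated by v.
Counting the disjuncts: 2 terms.

2


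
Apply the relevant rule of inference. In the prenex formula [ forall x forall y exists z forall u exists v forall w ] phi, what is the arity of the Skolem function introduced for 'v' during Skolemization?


Quantifier prefix: forall x forall y exists z forall u exists v forall w
'v' is existentially quantified at position 5.
Universal variables preceding it: x, y, u
Skolem function arity = 3

3


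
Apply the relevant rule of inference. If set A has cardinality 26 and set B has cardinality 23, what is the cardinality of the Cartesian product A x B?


The Cartesian product A x B contains all ordered pairs (a, b).
|A x B| = |A| * |B| = 26 * 23 = 598

598


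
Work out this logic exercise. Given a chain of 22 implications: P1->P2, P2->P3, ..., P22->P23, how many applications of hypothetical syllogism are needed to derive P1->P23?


With 22 implications in a chain connecting 23 propositions:
P1->P2, P2->P3, ..., P22->P23
Steps needed = (number of implications) - 1 = 22 - 1 = 21

21


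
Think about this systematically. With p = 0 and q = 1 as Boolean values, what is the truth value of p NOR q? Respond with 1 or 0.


p = 0, q = 1
Operation: p NOR q
Evaluate: 0 NOR 1 = 0

0


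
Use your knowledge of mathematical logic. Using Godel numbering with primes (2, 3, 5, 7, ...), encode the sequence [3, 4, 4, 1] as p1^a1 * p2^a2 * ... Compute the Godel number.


Encode each element as an exponent of the corresponding prime:
  2^3 = 8
  3^4 = 81
  5^4 = 625
  7^1 = 7
Product = 8 * 81 * 625 * 7 = 2835000

2835000


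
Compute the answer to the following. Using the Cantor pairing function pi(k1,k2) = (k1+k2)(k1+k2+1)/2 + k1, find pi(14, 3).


k1 + k2 = 17
(k1+k2)(k1+k2+1)/2 = 17 * 18 / 2 = 153
pi = 153 + 14 = 167

167


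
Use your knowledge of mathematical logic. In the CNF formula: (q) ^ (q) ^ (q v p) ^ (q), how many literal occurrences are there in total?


Counting literals in each clause:
Clause 1: 1 literal(s)
Clause 2: 1 literal(s)
Clause 3: 2 literal(s)
Clause 4: 1 literal(s)
Total = 5

5


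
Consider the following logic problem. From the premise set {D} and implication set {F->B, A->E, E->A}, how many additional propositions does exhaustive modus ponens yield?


Initial facts: {D}
Apply modus ponens to closure:
  (no implication fires)
Final known: {D}
New propositions: {(none)}
Count = 0

0


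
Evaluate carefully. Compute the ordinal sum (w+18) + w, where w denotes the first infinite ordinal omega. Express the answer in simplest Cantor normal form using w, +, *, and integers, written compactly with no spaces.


Compute (w+18) + w.
Ordinal + is associative but NOT commutative; for finite n>0, n + w = w but w + n stays w+n.
(w+18) + w = w + (18+w) = w + w = w*2 (the finite tail 18 is absorbed by the right w).
Result = w*2

w*2


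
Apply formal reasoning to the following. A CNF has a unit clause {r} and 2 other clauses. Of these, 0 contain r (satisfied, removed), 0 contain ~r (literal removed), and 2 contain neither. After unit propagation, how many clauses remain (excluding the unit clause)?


Satisfied (removed): 0
Shortened (remain): 0
Unchanged (remain): 2
Remaining = 0 + 2 = 2

2


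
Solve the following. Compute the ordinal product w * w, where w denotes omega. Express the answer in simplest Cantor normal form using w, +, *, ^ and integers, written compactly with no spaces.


Compute w * w.
Ordinal * is associative and left-distributive over +, but NOT commutative; for finite n>1, n*w = w but w*n stays w*n.
w * w = w^2 by definition.
Result = w^2

w^2


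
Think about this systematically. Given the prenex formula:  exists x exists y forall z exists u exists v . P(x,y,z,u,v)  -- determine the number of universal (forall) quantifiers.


Quantifier prefix: exists x exists y forall z exists u exists v
Mark each quantifier type:
  E E U E E
Universal count = 1, Existential count = 4
Asked for universal (forall) quantifiers: 1

1


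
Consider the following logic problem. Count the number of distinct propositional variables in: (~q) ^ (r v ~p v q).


Identify each variable that appears in the formula.
Variables found: p, q, r
Count = 3

3


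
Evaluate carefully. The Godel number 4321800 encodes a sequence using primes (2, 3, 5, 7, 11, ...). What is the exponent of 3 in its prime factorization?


Factorize 4321800 by dividing by 3 repeatedly.
Division steps: 3 divides 4321800 exactly 2 time(s).
Exponent of 3 = 2

2


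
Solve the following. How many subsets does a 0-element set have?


The power set of a set with n elements has 2^n elements.
|P(S)| = 2^0 = 1

1


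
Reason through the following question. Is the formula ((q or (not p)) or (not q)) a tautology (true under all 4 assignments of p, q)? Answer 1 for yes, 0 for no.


Check all 4 assignments:
p=0, q=0: 1
p=0, q=1: 1
p=1, q=0: 1
p=1, q=1: 1
Satisfying count = 4/4.
Tautology iff count = 4: yes.

1


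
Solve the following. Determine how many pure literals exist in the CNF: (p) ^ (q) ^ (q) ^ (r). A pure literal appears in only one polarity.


Check each variable for pure literal status:
p: pure positive
q: pure positive
r: pure positive
Pure literal count = 3

3


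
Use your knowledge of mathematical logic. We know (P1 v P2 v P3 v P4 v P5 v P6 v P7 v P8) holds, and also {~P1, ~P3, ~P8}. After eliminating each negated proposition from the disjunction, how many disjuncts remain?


Original disjuncts (8): P1, P2, P3, P4, P5, P6, P7, P8
Negated (eliminate): ~P1, ~P3, ~P8
Remaining disjuncts: P2, P4, P5, P6, P7
Count = 8 - 3 = 5

5


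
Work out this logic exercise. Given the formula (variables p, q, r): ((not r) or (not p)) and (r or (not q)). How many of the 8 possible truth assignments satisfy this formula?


Evaluate all 8 assignments for p, q, r:
p=0, q=0, r=0: 1
p=0, q=0, r=1: 1
p=0, q=1, r=0: 0
p=0, q=1, r=1: 1
p=1, q=0, r=0: 1
p=1, q=0, r=1: 0
p=1, q=1, r=0: 0
p=1, q=1, r=1: 0
Satisfying count = 4

4


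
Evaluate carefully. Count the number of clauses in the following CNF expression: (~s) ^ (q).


A CNF formula is a conjunction of clauses.
Clauses are separated by ^.
Counting the conjuncts: 2 clauses.

2


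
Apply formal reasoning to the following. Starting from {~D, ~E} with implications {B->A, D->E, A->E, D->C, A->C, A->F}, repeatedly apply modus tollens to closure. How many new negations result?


Initial negated facts: {~D, ~E}
Apply modus tollens to closure:
  ~E and A->E  =>  ~A
  ~A and B->A  =>  ~B
Final negated: {~A, ~B, ~D, ~E}
New negations: {~A, ~B}
Count = 2

2


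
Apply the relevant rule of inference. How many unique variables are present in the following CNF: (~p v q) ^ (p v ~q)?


Identify each variable that appears in the formula.
Variables found: p, q
Count = 2

2


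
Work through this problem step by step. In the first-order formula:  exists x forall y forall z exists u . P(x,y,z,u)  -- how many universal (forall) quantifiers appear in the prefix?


Quantifier prefix: exists x forall y forall z exists u
Mark each quantifier type:
  E U U E
Universal count = 2, Existential count = 2
Asked for universal (forall) quantifiers: 2

2


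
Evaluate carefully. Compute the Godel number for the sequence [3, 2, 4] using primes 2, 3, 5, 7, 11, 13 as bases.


Encode each element as an exponent of the corresponding prime:
  2^3 = 8
  3^2 = 9
  5^4 = 625
Product = 8 * 9 * 625 = 45000

45000


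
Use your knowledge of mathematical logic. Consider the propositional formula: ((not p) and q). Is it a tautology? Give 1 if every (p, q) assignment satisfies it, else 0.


Check all 4 assignments:
p=0, q=0: 0
p=0, q=1: 1
p=1, q=0: 0
p=1, q=1: 0
Satisfying count = 1/4.
Tautology iff count = 4: no.

0


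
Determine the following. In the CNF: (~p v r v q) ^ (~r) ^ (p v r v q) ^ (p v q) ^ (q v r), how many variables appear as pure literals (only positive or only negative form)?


Check each variable for pure literal status:
p: mixed (not pure)
q: pure positive
r: mixed (not pure)
Pure literal count = 1

1


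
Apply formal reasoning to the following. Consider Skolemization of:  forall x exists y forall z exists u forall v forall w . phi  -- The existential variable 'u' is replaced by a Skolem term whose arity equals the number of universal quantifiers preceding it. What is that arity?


Quantifier prefix: forall x exists y forall z exists u forall v forall w
'u' is existentially quantified at position 4.
Universal variables preceding it: x, z
Skolem function arity = 2

2


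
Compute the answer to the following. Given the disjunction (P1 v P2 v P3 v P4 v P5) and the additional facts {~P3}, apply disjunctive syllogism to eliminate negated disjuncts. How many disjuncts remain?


Original disjuncts (5): P1, P2, P3, P4, P5
Negated (eliminate): ~P3
Remaining disjuncts: P1, P2, P4, P5
Count = 5 - 1 = 4

4


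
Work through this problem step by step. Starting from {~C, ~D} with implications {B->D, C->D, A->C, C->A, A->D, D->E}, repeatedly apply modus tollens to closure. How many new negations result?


Initial negated facts: {~C, ~D}
Apply modus tollens to closure:
  ~D and B->D  =>  ~B
  ~C and A->C  =>  ~A
Final negated: {~A, ~B, ~C, ~D}
New negations: {~A, ~B}
Count = 2

2


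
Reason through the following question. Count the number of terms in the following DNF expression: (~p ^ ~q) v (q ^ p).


A DNF formula is a disjunction of terms (conjunctions).
Terms are separated by v.
Counting the disjuncts: 2 terms.

2


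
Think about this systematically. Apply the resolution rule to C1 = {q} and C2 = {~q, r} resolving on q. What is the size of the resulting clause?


Remove q from C1 and ~q from C2.
C1 remainder: {}
C2 remainder: {r}
Union (resolvent): {r}
Resolvent has 1 literal(s).

1


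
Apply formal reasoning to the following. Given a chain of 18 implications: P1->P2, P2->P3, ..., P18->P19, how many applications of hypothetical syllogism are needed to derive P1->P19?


With 18 implications in a chain connecting 19 propositions:
P1->P2, P2->P3, ..., P18->P19
Steps needed = (number of implications) - 1 = 18 - 1 = 17

17


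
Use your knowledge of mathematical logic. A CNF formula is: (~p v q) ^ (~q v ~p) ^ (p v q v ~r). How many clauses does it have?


A CNF formula is a conjunction of clauses.
Clauses are separated by ^.
Counting the conjuncts: 3 clauses.

3


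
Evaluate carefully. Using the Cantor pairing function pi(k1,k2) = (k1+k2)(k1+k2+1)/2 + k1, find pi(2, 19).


k1 + k2 = 21
(k1+k2)(k1+k2+1)/2 = 21 * 22 / 2 = 231
pi = 231 + 2 = 233

233


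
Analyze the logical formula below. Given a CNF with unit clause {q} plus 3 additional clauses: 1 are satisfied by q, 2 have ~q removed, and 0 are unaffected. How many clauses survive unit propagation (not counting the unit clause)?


Satisfied (removed): 1
Shortened (remain): 2
Unchanged (remain): 0
Remaining = 2 + 0 = 2

2


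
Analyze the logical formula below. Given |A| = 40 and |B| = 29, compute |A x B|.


The Cartesian product A x B contains all ordered pairs (a, b).
|A x B| = |A| * |B| = 40 * 29 = 1160

1160


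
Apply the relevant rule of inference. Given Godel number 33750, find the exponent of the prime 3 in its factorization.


Factorize 33750 by dividing by 3 repeatedly.
Division steps: 3 divides 33750 exactly 3 time(s).
Exponent of 3 = 3

3


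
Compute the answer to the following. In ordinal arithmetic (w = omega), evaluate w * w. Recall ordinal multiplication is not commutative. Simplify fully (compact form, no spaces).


Compute w * w.
Ordinal * is associative and left-distributive over +, but NOT commutative; for finite n>1, n*w = w but w*n stays w*n.
w * w = w^2 by definition.
Result = w^2

w^2


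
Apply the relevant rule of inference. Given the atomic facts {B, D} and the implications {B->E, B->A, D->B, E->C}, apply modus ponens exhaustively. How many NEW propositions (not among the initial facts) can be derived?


Initial facts: {B, D}
Apply modus ponens to closure:
  B and B->E  =>  E
  B and B->A  =>  A
  E and E->C  =>  C
Final known: {A, B, C, D, E}
New propositions: {A, C, E}
Count = 3

3


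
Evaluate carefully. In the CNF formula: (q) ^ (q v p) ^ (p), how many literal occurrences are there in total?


Counting literals in each clause:
Clause 1: 1 literal(s)
Clause 2: 2 literal(s)
Clause 3: 1 literal(s)
Total = 4

4


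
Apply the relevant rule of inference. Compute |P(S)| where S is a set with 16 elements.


The power set of a set with n elements has 2^n elements.
|P(S)| = 2^16 = 65536

65536


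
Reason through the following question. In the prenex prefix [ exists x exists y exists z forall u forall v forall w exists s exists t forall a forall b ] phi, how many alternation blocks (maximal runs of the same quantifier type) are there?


Quantifier-type sequence: E E E A A A E E A A  (A=forall, E=exists)
Group into maximal same-type runs:
  Ex3 | Ax3 | Ex2 | Ax2
Number of blocks = 4

4


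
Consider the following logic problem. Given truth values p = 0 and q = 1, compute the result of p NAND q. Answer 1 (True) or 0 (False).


p = 0, q = 1
Operation: p NAND q
Evaluate: 0 NAND 1 = 1

1


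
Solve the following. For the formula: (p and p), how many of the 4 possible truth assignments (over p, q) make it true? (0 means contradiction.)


Check all 4 assignments:
p=0, q=0: 0
p=0, q=1: 0
p=1, q=0: 1
p=1, q=1: 1
Count of True = 2

2


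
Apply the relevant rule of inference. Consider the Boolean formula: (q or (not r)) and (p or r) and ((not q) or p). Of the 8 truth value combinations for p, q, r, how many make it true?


Evaluate all 8 assignments for p, q, r:
p=0, q=0, r=0: 0
p=0, q=0, r=1: 0
p=0, q=1, r=0: 0
p=0, q=1, r=1: 0
p=1, q=0, r=0: 1
p=1, q=0, r=1: 0
p=1, q=1, r=0: 1
p=1, q=1, r=1: 1
Satisfying count = 3

3


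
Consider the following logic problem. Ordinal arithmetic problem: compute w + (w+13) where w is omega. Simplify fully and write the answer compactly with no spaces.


Compute w + (w+13).
Ordinal + is associative but NOT commutative; for finite n>0, n + w = w but w + n stays w+n.
w + (w+13) = (w+w) + 13 = w*2+13.
Result = w*2+13

w*2+13


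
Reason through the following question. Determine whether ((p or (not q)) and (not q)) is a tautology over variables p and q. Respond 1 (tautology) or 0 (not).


Check all 4 assignments:
p=0, q=0: 1
p=0, q=1: 0
p=1, q=0: 1
p=1, q=1: 0
Satisfying count = 2/4.
Tautology iff count = 4: no.

0


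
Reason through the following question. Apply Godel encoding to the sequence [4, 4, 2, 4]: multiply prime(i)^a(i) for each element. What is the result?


Encode each element as an exponent of the corresponding prime:
  2^4 = 16
  3^4 = 81
  5^2 = 25
  7^4 = 2401
Product = 16 * 81 * 25 * 2401 = 77792400

77792400


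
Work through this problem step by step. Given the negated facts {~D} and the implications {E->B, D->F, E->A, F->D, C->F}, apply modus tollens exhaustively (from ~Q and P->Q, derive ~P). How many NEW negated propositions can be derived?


Initial negated facts: {~D}
Apply modus tollens to closure:
  ~D and F->D  =>  ~F
  ~F and C->F  =>  ~C
Final negated: {~C, ~D, ~F}
New negations: {~C, ~F}
Count = 2

2


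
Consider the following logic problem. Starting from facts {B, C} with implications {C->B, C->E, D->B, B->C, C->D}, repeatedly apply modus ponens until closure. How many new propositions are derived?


Initial facts: {B, C}
Apply modus ponens to closure:
  C and C->E  =>  E
  C and C->D  =>  D
Final known: {B, C, D, E}
New propositions: {D, E}
Count = 2

2


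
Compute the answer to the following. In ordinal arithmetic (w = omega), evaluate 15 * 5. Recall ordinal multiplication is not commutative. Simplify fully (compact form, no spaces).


Compute 15 * 5.
Ordinal * is associative and left-distributive over +, but NOT commutative; for finite n>1, n*w = w but w*n stays w*n.
Both finite; ordinal * agrees with natural *: 15 * 5 = 75.
Result = 75

75


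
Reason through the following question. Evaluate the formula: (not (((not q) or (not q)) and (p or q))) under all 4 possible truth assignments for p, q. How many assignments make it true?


Check all 4 assignments:
p=0, q=0: 1
p=0, q=1: 1
p=1, q=0: 0
p=1, q=1: 1
Count of True = 3

3


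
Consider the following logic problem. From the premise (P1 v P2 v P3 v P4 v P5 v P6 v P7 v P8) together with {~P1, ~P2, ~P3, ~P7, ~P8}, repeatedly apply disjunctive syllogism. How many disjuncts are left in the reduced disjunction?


Original disjuncts (8): P1, P2, P3, P4, P5, P6, P7, P8
Negated (eliminate): ~P1, ~P2, ~P3, ~P7, ~P8
Remaining disjuncts: P4, P5, P6
Count = 8 - 5 = 3

3


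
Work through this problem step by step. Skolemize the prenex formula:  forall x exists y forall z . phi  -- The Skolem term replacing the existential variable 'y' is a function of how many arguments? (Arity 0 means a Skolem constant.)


Quantifier prefix: forall x exists y forall z
'y' is existentially quantified at position 2.
Universal variables preceding it: x
Skolem function arity = 1

1


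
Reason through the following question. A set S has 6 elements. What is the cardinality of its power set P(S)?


The power set of a set with n elements has 2^n elements.
|P(S)| = 2^6 = 64

64


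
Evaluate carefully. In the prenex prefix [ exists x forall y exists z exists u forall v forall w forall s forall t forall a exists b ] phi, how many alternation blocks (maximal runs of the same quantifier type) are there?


Quantifier-type sequence: E A E E A A A A A E  (A=forall, E=exists)
Group into maximal same-type runs:
  Ex1 | Ax1 | Ex2 | Ax5 | Ex1
Number of blocks = 5

5


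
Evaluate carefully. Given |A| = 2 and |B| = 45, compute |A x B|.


The Cartesian product A x B contains all ordered pairs (a, b).
|A x B| = |A| * |B| = 2 * 45 = 90

90


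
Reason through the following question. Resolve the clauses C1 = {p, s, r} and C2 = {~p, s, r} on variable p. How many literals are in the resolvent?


Remove p from C1 and ~p from C2.
C1 remainder: {s, r}
C2 remainder: {s, r}
Union (resolvent): {r, s}
Resolvent has 2 literal(s).

2


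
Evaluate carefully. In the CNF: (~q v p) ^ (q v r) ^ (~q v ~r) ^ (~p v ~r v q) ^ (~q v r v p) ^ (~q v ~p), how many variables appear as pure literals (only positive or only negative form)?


Check each variable for pure literal status:
p: mixed (not pure)
q: mixed (not pure)
r: mixed (not pure)
Pure literal count = 0

0


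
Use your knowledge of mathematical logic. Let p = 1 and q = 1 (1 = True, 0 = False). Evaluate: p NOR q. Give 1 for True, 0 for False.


p = 1, q = 1
Operation: p NOR q
Evaluate: 1 NOR 1 = 0

0


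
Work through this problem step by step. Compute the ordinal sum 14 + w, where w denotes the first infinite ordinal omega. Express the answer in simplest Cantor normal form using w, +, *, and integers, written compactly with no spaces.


Compute 14 + w.
Ordinal + is associative but NOT commutative; for finite n>0, n + w = w but w + n stays w+n.
Any finite left addend is absorbed by w on the right: 14 + w = w.
Result = w

w


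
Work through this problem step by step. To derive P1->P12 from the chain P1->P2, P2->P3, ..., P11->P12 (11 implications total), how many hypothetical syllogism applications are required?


With 11 implications in a chain connecting 12 propositions:
P1->P2, P2->P3, ..., P11->P12
Steps needed = (number of implications) - 1 = 11 - 1 = 10

10


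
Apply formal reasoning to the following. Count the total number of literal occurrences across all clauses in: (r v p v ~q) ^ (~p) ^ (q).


Counting literals in each clause:
Clause 1: 3 literal(s)
Clause 2: 1 literal(s)
Clause 3: 1 literal(s)
Total = 5

5


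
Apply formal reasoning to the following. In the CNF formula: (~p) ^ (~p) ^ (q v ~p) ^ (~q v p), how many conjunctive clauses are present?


A CNF formula is a conjunction of clauses.
Clauses are separated by ^.
Counting the conjuncts: 4 clauses.

4


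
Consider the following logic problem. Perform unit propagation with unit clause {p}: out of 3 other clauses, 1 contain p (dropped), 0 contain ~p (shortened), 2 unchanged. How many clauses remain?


Satisfied (removed): 1
Shortened (remain): 0
Unchanged (remain): 2
Remaining = 0 + 2 = 2

2
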